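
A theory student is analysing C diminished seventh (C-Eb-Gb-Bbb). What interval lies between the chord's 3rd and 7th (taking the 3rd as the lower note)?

The 3rd is Eb and the 7th is Bbb.
Eb up to Bbb is 6 semitones, a half step narrower than a perfect fifth, so the interval is diminished.

d5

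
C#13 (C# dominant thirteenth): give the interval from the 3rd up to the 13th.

C#13: C# E# G# B D# A#.
That puts E# below A#.
E# up to A# spans 11 letter names and 17 semitones — a perfect eleventh.

P11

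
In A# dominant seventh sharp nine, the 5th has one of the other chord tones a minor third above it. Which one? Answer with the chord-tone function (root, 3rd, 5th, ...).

7th

Spelling the chord: A#, C##, E#, G#, B##.
The 5th is E#. A minor third above E# is G#.
G# is the chord's 7th.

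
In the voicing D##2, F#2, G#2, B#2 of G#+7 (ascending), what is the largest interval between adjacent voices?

M3

Adjacent intervals: D##2→F#2 = diminished third; F#2→G#2 = major second; G#2→B#2 = major third.
The largest is G#2 to B#2, a major third (4 semitones).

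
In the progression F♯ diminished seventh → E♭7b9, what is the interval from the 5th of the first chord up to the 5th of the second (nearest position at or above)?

F♯ diminished seventh has C as its 5th, and E♭7b9 has B♭ as its 5th.
7 letter names make it a seventh; at 10 semitones (a half step narrower than major) the quality is minor.

minor seventh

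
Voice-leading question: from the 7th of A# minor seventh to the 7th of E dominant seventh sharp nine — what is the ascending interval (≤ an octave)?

diminished fifth

A# minor seventh has G# as its 7th, and E dominant seventh sharp nine has D as its 7th.
G# up to D is 6 semitones, a half step narrower than a perfect fifth, so the interval is diminished.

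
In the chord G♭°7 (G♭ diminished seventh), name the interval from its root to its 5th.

Spelling the chord: G♭-B𝄫-D𝄫-F𝄫.
So we need the interval from G♭ up to D𝄫.
5 letter names make it a fifth; at 6 semitones (a half step narrower than perfect) the quality is diminished.

diminished 5th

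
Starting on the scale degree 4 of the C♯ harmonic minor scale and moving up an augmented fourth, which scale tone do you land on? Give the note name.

B#

The scale is C♯ D♯ E F♯ G♯ A B♯.
The scale degree 4 is F♯; an augmented fourth above that is B♯ — scale degree 7.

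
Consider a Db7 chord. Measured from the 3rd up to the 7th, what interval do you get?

d5

The chord tones of Db7 (Db dominant seventh) are Db-F-Ab-Cb.
So we need the interval from F up to Cb.
From F to Cb: 6 semitones over a fifth = diminished.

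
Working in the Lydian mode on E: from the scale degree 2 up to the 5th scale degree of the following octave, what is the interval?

The scale runs E F♯ G♯ A♯ B C♯ D♯.
So we need the interval from F♯ up to B.
F♯ up to B spans 11 letter names and 17 semitones — a perfect eleventh.

perfect eleventh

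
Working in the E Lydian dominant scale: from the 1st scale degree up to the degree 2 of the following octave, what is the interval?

M9

Spelling the E Lydian dominant scale: E F# G# A# B C# D.
1st scale degree = E; 2nd degree (up an octave) = F#.
E up to F# spans 9 letter names and 14 semitones — a major ninth.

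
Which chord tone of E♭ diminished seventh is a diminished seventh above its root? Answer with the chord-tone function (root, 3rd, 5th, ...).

E♭dim7 is spelled E♭, G♭, B𝄫, D𝄫.
The root is E♭. A diminished seventh above E♭ is D𝄫.
D𝄫 is the chord's 7th.

7th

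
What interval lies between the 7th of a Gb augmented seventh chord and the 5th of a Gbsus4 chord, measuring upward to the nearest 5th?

Gb augmented seventh has Fb as its 7th, and Gbsus4 has Db as its 5th.
Counting 6 letters and 9 half steps from Fb gives a major sixth.

major sixth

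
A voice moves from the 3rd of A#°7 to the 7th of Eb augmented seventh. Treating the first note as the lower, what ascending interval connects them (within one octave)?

The 3rd of A#°7 is C#; the 7th of Eb augmented seventh is Db.
From C# to Db: 0 semitones over a second = diminished.

diminished second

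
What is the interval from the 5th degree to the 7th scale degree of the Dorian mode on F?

minor third

F dorian: F G A♭ B♭ C D E♭.
That puts C below E♭.
C up to E♭ is 3 semitones, a half step narrower than a major third, so the interval is minor.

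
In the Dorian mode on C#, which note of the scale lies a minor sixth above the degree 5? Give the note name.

E

The scale is C# D# E F# G# A# B.
The degree 5 is G#; a minor sixth above that is E — scale degree 3.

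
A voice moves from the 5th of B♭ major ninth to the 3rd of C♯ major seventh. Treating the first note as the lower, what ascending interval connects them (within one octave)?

A7

The 5th of B♭ major ninth is F; the 3rd of C♯ major seventh is E♯.
From F to E♯: 12 semitones over a seventh = augmented.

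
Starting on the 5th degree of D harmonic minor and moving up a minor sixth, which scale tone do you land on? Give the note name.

F

The scale is D E F G A B♭ C♯.
The 5th degree is A; a minor sixth above that is F — scale degree 3.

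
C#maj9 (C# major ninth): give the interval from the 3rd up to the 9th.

C#maj9: C#–E#–G#–B#–D#.
The 3rd is E# and the 9th is D#.
7 letter names make it a seventh; at 10 semitones (a half step narrower than major) the quality is minor.

minor seventh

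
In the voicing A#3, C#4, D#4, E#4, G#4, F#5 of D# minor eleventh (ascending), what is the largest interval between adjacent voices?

minor seventh

Adjacent intervals: A#3→C#4 = minor third; C#4→D#4 = major second; D#4→E#4 = major second; E#4→G#4 = minor third; G#4→F#5 = minor seventh.
The largest is G#4 to F#5, a minor seventh (10 semitones).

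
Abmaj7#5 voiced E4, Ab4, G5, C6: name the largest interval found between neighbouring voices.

major seventh

Adjacent intervals: E4→Ab4 = diminished fourth; Ab4→G5 = major seventh; G5→C6 = perfect fourth.
The largest is Ab4 to G5, a major seventh (11 semitones).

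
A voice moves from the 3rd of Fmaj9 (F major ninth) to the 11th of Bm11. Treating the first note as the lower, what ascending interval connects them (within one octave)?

Fmaj9 (F major ninth) has A as its 3rd, and Bm11 has E as its 11th.
Counting 5 letters and 7 half steps from A gives a perfect fifth.

P5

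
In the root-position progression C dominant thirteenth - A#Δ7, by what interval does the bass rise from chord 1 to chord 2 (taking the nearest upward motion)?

The roots are C and A#.
C up to A# is 10 semitones, a half step wider than a major sixth, so the interval is augmented.

augmented sixth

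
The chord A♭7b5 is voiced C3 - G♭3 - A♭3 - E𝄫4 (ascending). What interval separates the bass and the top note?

The outer voices are C3 and E𝄫4.
From C to E𝄫: 14 semitones over a tenth = diminished.

diminished 10th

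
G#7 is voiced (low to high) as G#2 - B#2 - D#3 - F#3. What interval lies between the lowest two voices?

major 3rd

Those voices are G#2 and B#2.
From G# to B# is 4 semitones, exactly the major third.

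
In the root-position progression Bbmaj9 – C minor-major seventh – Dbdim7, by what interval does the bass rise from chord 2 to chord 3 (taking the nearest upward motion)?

minor 2nd

The roots are C and Db.
2 letter names make it a second; at 1 semitone (a half step narrower than major) the quality is minor.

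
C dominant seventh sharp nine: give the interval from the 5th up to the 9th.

C7#9 is spelled C-E-G-B♭-D♯.
So we need the interval from G up to D♯.
5 letter names make it a fifth; at 8 semitones (a half step wider than perfect) the quality is augmented.

augmented fifth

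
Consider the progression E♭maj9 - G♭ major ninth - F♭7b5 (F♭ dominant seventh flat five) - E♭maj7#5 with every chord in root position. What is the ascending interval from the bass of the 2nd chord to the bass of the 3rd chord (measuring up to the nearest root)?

The roots are G♭ and F♭.
G♭ up to F♭ is 10 semitones, a half step narrower than a major seventh, so the interval is minor.

minor seventh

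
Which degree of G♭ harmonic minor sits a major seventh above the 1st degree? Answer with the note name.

The scale is G♭ A♭ B𝄫 C♭ D♭ E𝄫 F.
The 1st degree is G♭; a major seventh above that is F — scale degree 7.

F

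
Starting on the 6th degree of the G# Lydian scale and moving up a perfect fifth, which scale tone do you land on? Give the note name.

B#

The scale is G# A# B# C## D# E# F##.
The 6th degree is E#; a perfect fifth above that is B# — scale degree 3.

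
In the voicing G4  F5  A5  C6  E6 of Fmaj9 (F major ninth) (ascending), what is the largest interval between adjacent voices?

minor 7th

Adjacent intervals: G4→F5 = minor seventh; F5→A5 = major third; A5→C6 = minor third; C6→E6 = major third.
The largest is G4 to F5, a minor seventh (10 semitones).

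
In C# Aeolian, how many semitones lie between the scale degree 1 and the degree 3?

3

The scale is C# D# E F# G# A B.
C# up to E is a minor third — 3 semitones.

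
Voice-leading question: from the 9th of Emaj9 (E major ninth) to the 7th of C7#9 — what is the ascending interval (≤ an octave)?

diminished fourth

The 9th of Emaj9 (E major ninth) is F#; the 7th of C7#9 is Bb.
From F# to Bb: 4 semitones over a fourth = diminished.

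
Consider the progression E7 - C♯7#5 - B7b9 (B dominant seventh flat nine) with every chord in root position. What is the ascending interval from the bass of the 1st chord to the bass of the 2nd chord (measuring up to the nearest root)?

The roots are E and C♯.
From E to C♯ is 9 semitones, exactly the major sixth.

major sixth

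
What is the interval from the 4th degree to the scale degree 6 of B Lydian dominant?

minor 3rd

The scale runs B C# D# E# F# G# A.
So we need the interval from E# up to G#.
E# up to G# is 3 semitones, a half step narrower than a major third, so the interval is minor.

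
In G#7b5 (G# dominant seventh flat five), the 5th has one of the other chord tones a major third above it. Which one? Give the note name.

G#7b5 (G# dominant seventh flat five) is spelled G#–B#–D–F#.
The 5th is D. A major third above D is F#.
F# is the chord's 7th.

F#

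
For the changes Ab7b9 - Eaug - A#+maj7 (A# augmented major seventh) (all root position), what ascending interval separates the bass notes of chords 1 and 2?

The roots are Ab and E.
5 letter names make it a fifth; at 8 semitones (a half step wider than perfect) the quality is augmented.

augmented 5th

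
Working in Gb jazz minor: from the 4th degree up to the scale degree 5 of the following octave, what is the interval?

M9

The scale runs Gb Ab Bbb Cb Db Eb F.
So we need the interval from Cb up to Db.
Counting 9 letters and 14 half steps from Cb gives a major ninth.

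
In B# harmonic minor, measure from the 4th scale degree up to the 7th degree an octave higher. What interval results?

augmented eleventh

B# harmonic minor: B# C## D# E# F## G# A##.
So we need the interval from E# up to A##.
E# up to A## is 18 semitones, a half step wider than a perfect eleventh, so the interval is augmented.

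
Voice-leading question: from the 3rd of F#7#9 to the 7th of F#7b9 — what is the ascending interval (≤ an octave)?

diminished 5th

The 3rd of F#7#9 is A#; the 7th of F#7b9 is E.
5 letter names make it a fifth; at 6 semitones (a half step narrower than perfect) the quality is diminished.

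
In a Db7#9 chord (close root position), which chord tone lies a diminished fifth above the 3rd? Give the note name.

The chord tones of Db7#9 are Db, F, Ab, Cb, E.
The 3rd is F. A diminished fifth above F is Cb.
Cb is the chord's 7th.

Cb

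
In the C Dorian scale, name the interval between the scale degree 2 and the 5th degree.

perfect fourth

Spelling the C Dorian scale: C D Eb F G A Bb.
That puts D below G.
From D to G is 5 semitones, exactly the perfect fourth.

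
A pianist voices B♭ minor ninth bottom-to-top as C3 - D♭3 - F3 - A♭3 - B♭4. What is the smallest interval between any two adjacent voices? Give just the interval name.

minor second

Adjacent intervals: C3→D♭3 = minor second; D♭3→F3 = major third; F3→A♭3 = minor third; A♭3→B♭4 = major ninth.
The smallest is C3 to D♭3, a minor second (1 semitone).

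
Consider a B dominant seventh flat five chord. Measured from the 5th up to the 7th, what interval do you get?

B dominant seventh flat five is spelled B, D♯, F, A.
The 5th is F and the 7th is A.
Counting 3 letters and 4 half steps from F gives a major third.

M3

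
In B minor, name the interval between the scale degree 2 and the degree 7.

minor sixth

B natural minor: B C♯ D E F♯ G A.
Scale degree 2 = C♯; 7th scale degree = A.
C♯ up to A is 8 semitones, a half step narrower than a major sixth, so the interval is minor.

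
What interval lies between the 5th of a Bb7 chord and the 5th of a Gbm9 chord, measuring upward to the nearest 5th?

The 5th of Bb7 is F; the 5th of Gbm9 is Db.
From F to Db: 8 semitones over a sixth = minor.

minor sixth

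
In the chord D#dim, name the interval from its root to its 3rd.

minor 3rd

Spelling the chord: D#, F#, A.
The root is D# and the 3rd is F#.
From D# to F#: 3 semitones over a third = minor.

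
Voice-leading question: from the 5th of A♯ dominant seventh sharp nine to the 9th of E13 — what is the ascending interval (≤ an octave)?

A♯ dominant seventh sharp nine has E♯ as its 5th, and E13 has F♯ as its 9th.
E♯ up to F♯ is 1 semitone, a half step narrower than a major second, so the interval is minor.

minor 2nd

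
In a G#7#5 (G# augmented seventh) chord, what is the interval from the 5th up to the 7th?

G#+7: G#, B#, D##, F#.
The 5th is D## and the 7th is F#.
3 letter names make it a third; at 2 semitones (a whole step narrower than major) the quality is diminished.

diminished third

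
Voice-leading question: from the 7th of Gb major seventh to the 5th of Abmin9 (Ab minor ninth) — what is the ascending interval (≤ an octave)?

Gb major seventh has F as its 7th, and Abmin9 (Ab minor ninth) has Eb as its 5th.
7 letter names make it a seventh; at 10 semitones (a half step narrower than major) the quality is minor.

minor 7th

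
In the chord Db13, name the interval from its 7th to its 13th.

major seventh

Db13 (Db dominant thirteenth) is spelled Db, F, Ab, Cb, Eb, Bb.
So we need the interval from Cb up to Bb.
From Cb to Bb is 11 semitones, exactly the major seventh.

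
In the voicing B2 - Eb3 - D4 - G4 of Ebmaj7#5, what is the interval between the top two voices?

perfect fourth

Those voices are D4 and G4.
Counting 4 letters and 5 half steps from D gives a perfect fourth.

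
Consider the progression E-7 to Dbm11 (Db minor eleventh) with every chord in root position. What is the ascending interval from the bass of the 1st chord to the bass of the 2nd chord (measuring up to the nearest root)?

diminished 7th

The roots are E and Db.
7 letter names make it a seventh; at 9 semitones (a whole step narrower than major) the quality is diminished.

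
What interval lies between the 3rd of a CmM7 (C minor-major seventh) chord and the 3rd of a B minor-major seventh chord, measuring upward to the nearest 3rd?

major seventh

The 3rd of CmM7 (C minor-major seventh) is E♭; the 3rd of B minor-major seventh is D.
From E♭ to D is 11 semitones, exactly the major seventh.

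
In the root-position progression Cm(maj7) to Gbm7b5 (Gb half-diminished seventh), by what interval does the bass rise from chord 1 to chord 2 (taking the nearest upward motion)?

diminished fifth

The roots are C and Gb.
C up to Gb is 6 semitones, a half step narrower than a perfect fifth, so the interval is diminished.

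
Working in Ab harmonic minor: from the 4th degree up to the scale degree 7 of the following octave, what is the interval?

The scale runs Ab Bb Cb Db Eb Fb G.
The 4th degree is Db and the 7th scale degree (up an octave) is G.
From Db to G: 18 semitones over an eleventh = augmented.

A11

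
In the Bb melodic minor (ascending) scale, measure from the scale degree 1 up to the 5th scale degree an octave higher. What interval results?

The scale runs Bb C Db Eb F G A.
That puts Bb below F.
Counting 12 letters and 19 half steps from Bb gives a perfect twelfth.

perfect 12th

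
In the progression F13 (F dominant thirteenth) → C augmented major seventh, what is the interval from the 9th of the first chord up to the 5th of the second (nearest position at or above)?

augmented unison

The 9th of F13 (F dominant thirteenth) is G; the 5th of C augmented major seventh is G♯.
From G to G♯: 1 semitone over a unison = augmented.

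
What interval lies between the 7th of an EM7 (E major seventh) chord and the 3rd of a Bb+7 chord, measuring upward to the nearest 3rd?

diminished octave

EM7 (E major seventh) has D# as its 7th, and Bb+7 has D as its 3rd.
From D# to D: 11 semitones over an octave = diminished.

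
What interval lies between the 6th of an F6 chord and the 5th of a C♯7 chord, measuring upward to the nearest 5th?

augmented fourth

F6 has D as its 6th, and C♯7 has G♯ as its 5th.
4 letter names make it a fourth; at 6 semitones (a half step wider than perfect) the quality is augmented.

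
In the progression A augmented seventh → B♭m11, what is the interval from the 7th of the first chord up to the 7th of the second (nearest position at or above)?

minor 2nd

The 7th of A augmented seventh is G; the 7th of B♭m11 is A♭.
G up to A♭ is 1 semitone, a half step narrower than a major second, so the interval is minor.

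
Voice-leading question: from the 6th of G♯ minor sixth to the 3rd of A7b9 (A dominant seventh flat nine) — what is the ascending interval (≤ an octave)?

m6

The 6th of G♯ minor sixth is E♯; the 3rd of A7b9 (A dominant seventh flat nine) is C♯.
6 letter names make it a sixth; at 8 semitones (a half step narrower than major) the quality is minor.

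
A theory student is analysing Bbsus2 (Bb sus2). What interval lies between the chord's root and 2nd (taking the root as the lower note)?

M2

Spelling the chord: Bb-C-F.
So we need the interval from Bb up to C.
Bb up to C spans 2 letter names and 2 semitones — a major second.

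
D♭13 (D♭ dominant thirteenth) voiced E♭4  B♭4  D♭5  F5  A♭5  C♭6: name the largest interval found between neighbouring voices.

Adjacent intervals: E♭4→B♭4 = perfect fifth; B♭4→D♭5 = minor third; D♭5→F5 = major third; F5→A♭5 = minor third; A♭5→C♭6 = minor third.
The largest is E♭4 to B♭4, a perfect fifth (7 semitones).

perfect 5th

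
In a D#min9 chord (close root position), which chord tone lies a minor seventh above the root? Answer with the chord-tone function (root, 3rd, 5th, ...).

7th

D#m9 (D# minor ninth) is spelled D# F# A# C# E#.
The root is D#. A minor seventh above D# is C#.
C# is the chord's 7th.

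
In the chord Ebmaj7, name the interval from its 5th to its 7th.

M3

The chord tones of Ebmaj7 are Eb-G-Bb-D.
5th = Bb; 7th = D.
From Bb to D is 4 semitones, exactly the major third.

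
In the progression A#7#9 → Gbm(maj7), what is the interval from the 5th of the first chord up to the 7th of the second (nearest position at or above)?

diminished second

A#7#9 has E# as its 5th, and Gbm(maj7) has F as its 7th.
From E# to F: 0 semitones over a second = diminished.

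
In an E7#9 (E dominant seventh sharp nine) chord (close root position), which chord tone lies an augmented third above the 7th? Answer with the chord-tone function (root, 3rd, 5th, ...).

9th

Spelling the chord: E G# B D F##.
The 7th is D. An augmented third above D is F##.
F## is the chord's 9th.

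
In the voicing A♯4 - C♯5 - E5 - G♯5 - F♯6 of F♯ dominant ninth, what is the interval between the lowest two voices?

minor third

Those voices are A♯4 and C♯5.
From A♯ to C♯: 3 semitones over a third = minor.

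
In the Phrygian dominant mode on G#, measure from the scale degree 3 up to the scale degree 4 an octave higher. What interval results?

minor 9th

The scale runs G# A B# C# D# E F#.
That puts B# below C#.
From B# to C#: 13 semitones over a ninth = minor.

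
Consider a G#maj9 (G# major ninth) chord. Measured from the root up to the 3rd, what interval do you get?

major third

The chord tones of G# major ninth are G#, B#, D#, F##, A#.
The root is G# and the 3rd is B#.
G# up to B# spans 3 letter names and 4 semitones — a major third.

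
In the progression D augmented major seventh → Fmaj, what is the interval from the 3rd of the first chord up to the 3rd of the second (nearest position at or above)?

minor third

D augmented major seventh has F♯ as its 3rd, and Fmaj has A as its 3rd.
3 letter names make it a third; at 3 semitones (a half step narrower than major) the quality is minor.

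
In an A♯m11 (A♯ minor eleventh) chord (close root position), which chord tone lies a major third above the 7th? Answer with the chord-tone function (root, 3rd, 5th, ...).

A♯m11 (A♯ minor eleventh) is spelled A♯–C♯–E♯–G♯–B♯–D♯.
The 7th is G♯. A major third above G♯ is B♯.
B♯ is the chord's 9th.

9th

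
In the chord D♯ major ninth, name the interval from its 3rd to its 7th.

P5

D♯ major ninth is spelled D♯, F𝄪, A♯, C𝄪, E♯.
That puts F𝄪 below C𝄪.
Counting 5 letters and 7 half steps from F𝄪 gives a perfect fifth.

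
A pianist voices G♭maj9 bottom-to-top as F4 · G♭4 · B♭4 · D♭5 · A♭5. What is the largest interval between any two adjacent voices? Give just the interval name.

perfect fifth

Adjacent intervals: F4→G♭4 = minor second; G♭4→B♭4 = major third; B♭4→D♭5 = minor third; D♭5→A♭5 = perfect fifth.
The largest is D♭5 to A♭5, a perfect fifth (7 semitones).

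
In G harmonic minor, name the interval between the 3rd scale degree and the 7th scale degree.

The scale runs G A Bb C D Eb F#.
So we need the interval from Bb up to F#.
Bb up to F# is 8 semitones, a half step wider than a perfect fifth, so the interval is augmented.

augmented 5th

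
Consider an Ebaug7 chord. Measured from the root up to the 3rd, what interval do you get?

major third

Eb augmented seventh is spelled Eb G B Db.
That puts Eb below G.
From Eb to G is 4 semitones, exactly the major third.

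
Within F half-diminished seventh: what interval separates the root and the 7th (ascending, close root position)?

Spelling the chord: F, A♭, C♭, E♭.
That puts F below E♭.
7 letter names make it a seventh; at 10 semitones (a half step narrower than major) the quality is minor.

minor seventh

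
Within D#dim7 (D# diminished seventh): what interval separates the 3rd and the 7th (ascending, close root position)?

d5

D# diminished seventh: D#-F#-A-C.
So we need the interval from F# up to C.
From F# to C: 6 semitones over a fifth = diminished.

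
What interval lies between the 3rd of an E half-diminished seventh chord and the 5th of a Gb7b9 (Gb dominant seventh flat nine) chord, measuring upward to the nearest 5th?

E half-diminished seventh has G as its 3rd, and Gb7b9 (Gb dominant seventh flat nine) has Db as its 5th.
G up to Db is 6 semitones, a half step narrower than a perfect fifth, so the interval is diminished.

diminished fifth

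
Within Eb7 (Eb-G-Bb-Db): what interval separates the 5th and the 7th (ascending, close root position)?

5th = Bb; 7th = Db.
3 letter names make it a third; at 3 semitones (a half step narrower than major) the quality is minor.

minor third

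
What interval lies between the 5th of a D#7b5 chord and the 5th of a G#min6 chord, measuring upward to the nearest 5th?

D#7b5 has A as its 5th, and G#min6 has D# as its 5th.
A up to D# is 6 semitones, a half step wider than a perfect fourth, so the interval is augmented.

A4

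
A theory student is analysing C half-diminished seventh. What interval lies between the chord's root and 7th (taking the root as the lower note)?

Spelling the chord: C–Eb–Gb–Bb.
Root = C; 7th = Bb.
C up to Bb is 10 semitones, a half step narrower than a major seventh, so the interval is minor.

minor seventh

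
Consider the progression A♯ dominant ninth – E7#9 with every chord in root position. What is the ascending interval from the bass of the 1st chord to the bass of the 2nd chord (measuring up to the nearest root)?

The roots are A♯ and E.
A♯ up to E is 6 semitones, a half step narrower than a perfect fifth, so the interval is diminished.

diminished 5th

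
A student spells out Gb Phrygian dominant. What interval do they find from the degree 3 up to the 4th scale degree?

The scale runs Gb Abb Bb Cb Db Ebb Fb.
So we need the interval from Bb up to Cb.
Bb up to Cb is 1 semitone, a half step narrower than a major second, so the interval is minor.

m2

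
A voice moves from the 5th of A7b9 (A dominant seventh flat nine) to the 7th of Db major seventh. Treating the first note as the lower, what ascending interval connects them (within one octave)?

minor 6th

A7b9 (A dominant seventh flat nine) has E as its 5th, and Db major seventh has C as its 7th.
6 letter names make it a sixth; at 8 semitones (a half step narrower than major) the quality is minor.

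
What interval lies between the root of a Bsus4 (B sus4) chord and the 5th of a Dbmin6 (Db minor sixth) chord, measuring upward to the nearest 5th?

The root of Bsus4 (B sus4) is B; the 5th of Dbmin6 (Db minor sixth) is Ab.
From B to Ab: 9 semitones over a seventh = diminished.

d7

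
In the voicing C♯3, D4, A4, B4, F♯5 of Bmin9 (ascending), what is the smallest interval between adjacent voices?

major 2nd

Adjacent intervals: C♯3→D4 = minor ninth; D4→A4 = perfect fifth; A4→B4 = major second; B4→F♯5 = perfect fifth.
The smallest is A4 to B4, a major second (2 semitones).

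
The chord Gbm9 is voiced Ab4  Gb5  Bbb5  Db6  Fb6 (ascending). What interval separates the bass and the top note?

The outer voices are Ab4 and Fb6.
13 letter names make it a thirteenth; at 20 semitones (a half step narrower than major) the quality is minor.

minor thirteenth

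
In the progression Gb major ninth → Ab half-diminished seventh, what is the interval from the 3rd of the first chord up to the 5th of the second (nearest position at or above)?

diminished fourth

The 3rd of Gb major ninth is Bb; the 5th of Ab half-diminished seventh is Ebb.
4 letter names make it a fourth; at 4 semitones (a half step narrower than perfect) the quality is diminished.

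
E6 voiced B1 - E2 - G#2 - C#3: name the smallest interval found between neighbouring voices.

major third

Adjacent intervals: B1→E2 = perfect fourth; E2→G#2 = major third; G#2→C#3 = perfect fourth.
The smallest is E2 to G#2, a major third (4 semitones).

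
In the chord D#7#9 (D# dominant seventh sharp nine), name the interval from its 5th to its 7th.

D#7#9: D#–F##–A#–C#–E##.
The 5th is A# and the 7th is C#.
3 letter names make it a third; at 3 semitones (a half step narrower than major) the quality is minor.

minor third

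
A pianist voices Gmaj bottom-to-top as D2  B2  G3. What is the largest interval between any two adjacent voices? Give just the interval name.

Adjacent intervals: D2→B2 = major sixth; B2→G3 = minor sixth.
The largest is D2 to B2, a major sixth (9 semitones).

major 6th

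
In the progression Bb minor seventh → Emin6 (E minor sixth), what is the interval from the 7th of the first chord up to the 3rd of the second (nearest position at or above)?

Bb minor seventh has Ab as its 7th, and Emin6 (E minor sixth) has G as its 3rd.
From Ab to G is 11 semitones, exactly the major seventh.

major 7th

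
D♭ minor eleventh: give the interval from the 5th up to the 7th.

D♭m11: D♭ F♭ A♭ C♭ E♭ G♭.
The 5th is A♭ and the 7th is C♭.
From A♭ to C♭: 3 semitones over a third = minor.

m3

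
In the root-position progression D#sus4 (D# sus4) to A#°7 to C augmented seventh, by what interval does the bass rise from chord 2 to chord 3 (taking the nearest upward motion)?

The roots are A# and C.
From A# to C: 2 semitones over a third = diminished.

diminished third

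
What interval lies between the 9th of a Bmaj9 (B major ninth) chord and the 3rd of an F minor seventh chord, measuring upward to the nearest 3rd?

The 9th of Bmaj9 (B major ninth) is C#; the 3rd of F minor seventh is Ab.
C# up to Ab is 7 semitones, a whole step narrower than a major sixth, so the interval is diminished.

diminished 6th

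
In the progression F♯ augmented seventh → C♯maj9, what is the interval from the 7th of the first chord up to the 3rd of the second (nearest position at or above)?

F♯ augmented seventh has E as its 7th, and C♯maj9 has E♯ as its 3rd.
1 letter names make it a unison; at 1 semitone (a half step wider than perfect) the quality is augmented.

augmented unison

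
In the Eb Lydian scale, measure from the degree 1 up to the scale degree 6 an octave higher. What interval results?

major 13th

Eb lydian: Eb F G A Bb C D.
So we need the interval from Eb up to C.
From Eb to C is 21 semitones, exactly the major thirteenth.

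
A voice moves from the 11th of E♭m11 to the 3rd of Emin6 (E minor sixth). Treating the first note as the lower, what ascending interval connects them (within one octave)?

M7

E♭m11 has A♭ as its 11th, and Emin6 (E minor sixth) has G as its 3rd.
From A♭ to G is 11 semitones, exactly the major seventh.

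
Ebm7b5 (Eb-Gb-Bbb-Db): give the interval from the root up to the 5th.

d5

So we need the interval from Eb up to Bbb.
Eb up to Bbb is 6 semitones, a half step narrower than a perfect fifth, so the interval is diminished.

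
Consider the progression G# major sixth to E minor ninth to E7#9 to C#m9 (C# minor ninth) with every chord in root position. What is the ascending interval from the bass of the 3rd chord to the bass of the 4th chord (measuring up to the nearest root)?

The roots are E and C#.
Counting 6 letters and 9 half steps from E gives a major sixth.

major sixth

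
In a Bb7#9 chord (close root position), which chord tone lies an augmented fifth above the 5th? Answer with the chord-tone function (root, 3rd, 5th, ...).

9th

Bb7#9 is spelled Bb–D–F–Ab–C#.
The 5th is F. An augmented fifth above F is C#.
C# is the chord's 9th.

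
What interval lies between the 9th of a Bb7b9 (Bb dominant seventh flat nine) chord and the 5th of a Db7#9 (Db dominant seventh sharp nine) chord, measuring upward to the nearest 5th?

Bb7b9 (Bb dominant seventh flat nine) has Cb as its 9th, and Db7#9 (Db dominant seventh sharp nine) has Ab as its 5th.
Counting 6 letters and 9 half steps from Cb gives a major sixth.

major 6th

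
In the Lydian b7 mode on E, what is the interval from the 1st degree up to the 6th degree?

E lydian dominant: E F♯ G♯ A♯ B C♯ D.
That puts E below C♯.
E up to C♯ spans 6 letter names and 9 semitones — a major sixth.

major sixth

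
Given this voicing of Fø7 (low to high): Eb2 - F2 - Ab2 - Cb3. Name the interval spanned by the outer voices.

minor sixth

The outer voices are Eb2 and Cb3.
From Eb to Cb: 8 semitones over a sixth = minor.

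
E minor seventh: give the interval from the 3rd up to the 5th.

M3

The chord tones of Emin7 are E, G, B, D.
The 3rd is G and the 5th is B.
Counting 3 letters and 4 half steps from G gives a major third.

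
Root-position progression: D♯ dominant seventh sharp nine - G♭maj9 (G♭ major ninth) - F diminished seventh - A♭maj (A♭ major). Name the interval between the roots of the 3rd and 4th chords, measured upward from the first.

The roots are F and A♭.
3 letter names make it a third; at 3 semitones (a half step narrower than major) the quality is minor.

minor third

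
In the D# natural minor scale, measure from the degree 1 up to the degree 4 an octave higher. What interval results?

The scale runs D# E# F# G# A# B C#.
Degree 1 = D#; 4th degree (up an octave) = G#.
D# up to G# spans 11 letter names and 17 semitones — a perfect eleventh.

perfect eleventh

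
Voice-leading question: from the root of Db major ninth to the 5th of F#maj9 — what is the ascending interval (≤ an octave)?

A7

The root of Db major ninth is Db; the 5th of F#maj9 is C#.
From Db to C#: 12 semitones over a seventh = augmented.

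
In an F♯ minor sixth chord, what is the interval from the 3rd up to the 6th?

augmented fourth

F♯m6 is spelled F♯, A, C♯, D♯.
3rd = A; 6th = D♯.
A up to D♯ is 6 semitones, a half step wider than a perfect fourth, so the interval is augmented.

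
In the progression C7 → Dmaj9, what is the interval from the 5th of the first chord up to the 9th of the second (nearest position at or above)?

major 6th

The 5th of C7 is G; the 9th of Dmaj9 is E.
From G to E is 9 semitones, exactly the major sixth.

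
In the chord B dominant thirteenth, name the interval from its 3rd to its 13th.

perfect 11th

B13: B–D♯–F♯–A–C♯–G♯.
That puts D♯ below G♯.
Counting 11 letters and 17 half steps from D♯ gives a perfect eleventh.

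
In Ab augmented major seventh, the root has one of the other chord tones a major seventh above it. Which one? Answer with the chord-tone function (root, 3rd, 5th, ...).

The chord tones of Ab+maj7 are Ab C E G.
The root is Ab. A major seventh above Ab is G.
G is the chord's 7th.

7th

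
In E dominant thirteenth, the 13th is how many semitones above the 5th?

E dominant thirteenth is spelled E, G#, B, D, F#, C#.
B to C# is a major ninth: 14 semitones.

14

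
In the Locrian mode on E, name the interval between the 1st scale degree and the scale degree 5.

Spelling the Locrian mode on E: E F G A Bb C D.
So we need the interval from E up to Bb.
From E to Bb: 6 semitones over a fifth = diminished.

diminished 5th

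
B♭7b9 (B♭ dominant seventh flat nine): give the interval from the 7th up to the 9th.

Spelling the chord: B♭ D F A♭ C♭.
7th = A♭; 9th = C♭.
From A♭ to C♭: 3 semitones over a third = minor.

minor third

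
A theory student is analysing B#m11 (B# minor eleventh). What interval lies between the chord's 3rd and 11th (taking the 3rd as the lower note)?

The chord tones of B#m11 are B#–D#–F##–A#–C##–E#.
The 3rd is D# and the 11th is E#.
Counting 9 letters and 14 half steps from D# gives a major ninth.

major ninth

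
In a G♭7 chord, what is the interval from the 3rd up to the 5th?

minor third

G♭ dominant seventh is spelled G♭-B♭-D♭-F♭.
The 3rd is B♭ and the 5th is D♭.
B♭ up to D♭ is 3 semitones, a half step narrower than a major third, so the interval is minor.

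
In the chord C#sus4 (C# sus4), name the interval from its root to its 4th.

P4

C#sus4: C# F# G#.
Root = C#; 4th = F#.
C# up to F# spans 4 letter names and 5 semitones — a perfect fourth.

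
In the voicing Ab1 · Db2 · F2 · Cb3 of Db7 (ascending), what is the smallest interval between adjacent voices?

Adjacent intervals: Ab1→Db2 = perfect fourth; Db2→F2 = major third; F2→Cb3 = diminished fifth.
The smallest is Db2 to F2, a major third (4 semitones).

major 3rd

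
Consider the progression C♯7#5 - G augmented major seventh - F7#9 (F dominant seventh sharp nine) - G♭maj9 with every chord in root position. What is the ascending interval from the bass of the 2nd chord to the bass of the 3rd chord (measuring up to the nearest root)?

minor 7th

The roots are G and F.
From G to F: 10 semitones over a seventh = minor.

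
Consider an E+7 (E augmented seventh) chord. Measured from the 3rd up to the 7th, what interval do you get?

diminished fifth

The chord tones of E7#5 are E G# B# D.
That puts G# below D.
From G# to D: 6 semitones over a fifth = diminished.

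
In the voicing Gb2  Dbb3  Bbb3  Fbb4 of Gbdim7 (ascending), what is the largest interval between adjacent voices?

major sixth

Adjacent intervals: Gb2→Dbb3 = diminished fifth; Dbb3→Bbb3 = major sixth; Bbb3→Fbb4 = diminished fifth.
The largest is Dbb3 to Bbb3, a major sixth (9 semitones).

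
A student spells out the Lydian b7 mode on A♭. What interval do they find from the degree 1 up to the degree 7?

A♭ lydian dominant: A♭ B♭ C D E♭ F G♭.
That puts A♭ below G♭.
From A♭ to G♭: 10 semitones over a seventh = minor.

m7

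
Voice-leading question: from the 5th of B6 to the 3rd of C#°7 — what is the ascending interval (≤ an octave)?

minor seventh

The 5th of B6 is F#; the 3rd of C#°7 is E.
From F# to E: 10 semitones over a seventh = minor.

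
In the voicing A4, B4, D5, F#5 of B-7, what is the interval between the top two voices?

Those voices are D5 and F#5.
Counting 3 letters and 4 half steps from D gives a major third.

M3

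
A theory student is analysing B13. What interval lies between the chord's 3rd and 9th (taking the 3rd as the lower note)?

minor seventh

B13 (B dominant thirteenth) is spelled B–D#–F#–A–C#–G#.
So we need the interval from D# up to C#.
7 letter names make it a seventh; at 10 semitones (a half step narrower than major) the quality is minor.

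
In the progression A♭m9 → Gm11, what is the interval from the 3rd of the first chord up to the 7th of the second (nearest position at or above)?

A4

The 3rd of A♭m9 is C♭; the 7th of Gm11 is F.
C♭ up to F is 6 semitones, a half step wider than a perfect fourth, so the interval is augmented.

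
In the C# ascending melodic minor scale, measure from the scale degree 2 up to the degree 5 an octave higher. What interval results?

The scale runs C# D# E F# G# A# B#.
That puts D# below G#.
D# up to G# spans 11 letter names and 17 semitones — a perfect eleventh.

P11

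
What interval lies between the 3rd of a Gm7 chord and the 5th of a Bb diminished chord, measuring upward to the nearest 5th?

The 3rd of Gm7 is Bb; the 5th of Bb diminished is Fb.
5 letter names make it a fifth; at 6 semitones (a half step narrower than perfect) the quality is diminished.

diminished 5th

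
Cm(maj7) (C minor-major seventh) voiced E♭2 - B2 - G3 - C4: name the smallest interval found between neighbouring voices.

Adjacent intervals: E♭2→B2 = augmented fifth; B2→G3 = minor sixth; G3→C4 = perfect fourth.
The smallest is G3 to C4, a perfect fourth (5 semitones).

perfect fourth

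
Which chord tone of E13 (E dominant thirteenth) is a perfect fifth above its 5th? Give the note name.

The chord tones of E dominant thirteenth are E–G#–B–D–F#–C#.
The 5th is B. A perfect fifth above B is F#.
F# is the chord's 9th.

F#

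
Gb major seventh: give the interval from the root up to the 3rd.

Spelling the chord: Gb, Bb, Db, F.
That puts Gb below Bb.
From Gb to Bb is 4 semitones, exactly the major third.

M3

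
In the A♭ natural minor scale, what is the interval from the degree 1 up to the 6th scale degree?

The scale runs A♭ B♭ C♭ D♭ E♭ F♭ G♭.
The degree 1 is A♭ and the degree 6 is F♭.
6 letter names make it a sixth; at 8 semitones (a half step narrower than major) the quality is minor.

m6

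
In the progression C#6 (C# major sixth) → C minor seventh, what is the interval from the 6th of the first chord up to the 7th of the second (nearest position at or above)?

The 6th of C#6 (C# major sixth) is A#; the 7th of C minor seventh is Bb.
2 letter names make it a second; at 0 semitones (a whole step narrower than major) the quality is diminished.

diminished second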